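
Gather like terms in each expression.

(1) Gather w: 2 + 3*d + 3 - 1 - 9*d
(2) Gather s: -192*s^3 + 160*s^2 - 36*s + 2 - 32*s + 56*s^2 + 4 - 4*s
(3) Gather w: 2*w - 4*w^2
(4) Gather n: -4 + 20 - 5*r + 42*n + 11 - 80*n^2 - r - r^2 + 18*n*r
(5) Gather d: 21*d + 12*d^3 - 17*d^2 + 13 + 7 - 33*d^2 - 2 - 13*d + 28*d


(1) = 4 - 6*d
(2) = -192*s^3 + 216*s^2 - 72*s + 6
(3) = -4*w^2 + 2*w
(4) = -80*n^2 + n*(18*r + 42) - r^2 - 6*r + 27
(5) = 12*d^3 - 50*d^2 + 36*d + 18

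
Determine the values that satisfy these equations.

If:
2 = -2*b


Then:
b = -1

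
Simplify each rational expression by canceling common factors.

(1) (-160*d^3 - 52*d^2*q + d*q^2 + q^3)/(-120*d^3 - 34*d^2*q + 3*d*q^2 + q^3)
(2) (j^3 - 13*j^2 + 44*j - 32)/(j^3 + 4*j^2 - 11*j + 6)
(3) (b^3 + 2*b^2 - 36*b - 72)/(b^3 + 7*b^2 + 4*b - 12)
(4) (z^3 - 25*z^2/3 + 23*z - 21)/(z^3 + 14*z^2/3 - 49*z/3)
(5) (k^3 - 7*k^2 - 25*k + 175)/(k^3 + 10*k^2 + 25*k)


(1) = (-8*d + q)/(-6*d + q)
(2) = (j^2 - 12*j + 32)/(j^2 + 5*j - 6)
(3) = (b - 6)/(b - 1)
(4) = (z^2 - 6*z + 9)/(z^2 + 7*z)
(5) = (k^2 - 12*k + 35)/(k^2 + 5*k)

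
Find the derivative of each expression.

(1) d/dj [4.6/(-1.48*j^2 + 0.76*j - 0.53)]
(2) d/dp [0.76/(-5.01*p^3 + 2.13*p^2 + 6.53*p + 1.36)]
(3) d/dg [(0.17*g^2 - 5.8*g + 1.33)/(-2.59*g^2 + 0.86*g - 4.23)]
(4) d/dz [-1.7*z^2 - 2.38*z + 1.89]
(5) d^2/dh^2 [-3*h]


(1) = (13.616*j - 3.496)/(1.48*j^2 - 0.76*j + 0.53)^2
(2) = (11.4228*p^2 - 3.2376*p - 4.9628)/(-5.01*p^3 + 2.13*p^2 + 6.53*p + 1.36)^2
(3) = (-14.8758*g^2 + 5.4512*g + 23.3902)/(6.7081*g^4 - 4.4548*g^3 + 22.651*g^2 - 7.2756*g + 17.8929)
(4) = -3.4*z - 2.38
(5) = 0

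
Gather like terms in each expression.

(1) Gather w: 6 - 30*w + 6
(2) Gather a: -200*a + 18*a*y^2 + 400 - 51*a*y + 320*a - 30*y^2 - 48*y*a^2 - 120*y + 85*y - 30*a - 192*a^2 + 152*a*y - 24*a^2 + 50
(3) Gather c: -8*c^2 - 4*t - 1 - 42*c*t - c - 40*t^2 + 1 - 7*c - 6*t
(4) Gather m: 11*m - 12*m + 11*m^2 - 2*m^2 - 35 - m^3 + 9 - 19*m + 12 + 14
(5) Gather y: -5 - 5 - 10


(1) = 12 - 30*w
(2) = a^2*(-48*y - 216) + a*(18*y^2 + 101*y + 90) - 30*y^2 - 35*y + 450
(3) = -8*c^2 + c*(-42*t - 8) - 40*t^2 - 10*t
(4) = -m^3 + 9*m^2 - 20*m
(5) = -20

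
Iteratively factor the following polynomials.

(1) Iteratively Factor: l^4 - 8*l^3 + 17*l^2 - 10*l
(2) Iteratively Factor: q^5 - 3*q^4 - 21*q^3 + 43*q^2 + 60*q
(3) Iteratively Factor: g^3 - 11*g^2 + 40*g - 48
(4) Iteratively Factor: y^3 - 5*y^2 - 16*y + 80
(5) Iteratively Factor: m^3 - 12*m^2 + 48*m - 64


(1) = (l)*(l^3 - 8*l^2 + 17*l - 10) = l*(l - 5)*(l^2 - 3*l + 2) = l*(l - 5)*(l - 1)*(l - 2)
(2) = (q - 3)*(q^4 - 21*q^2 - 20*q) = (q - 3)*(q + 1)*(q^3 - q^2 - 20*q) = (q - 3)*(q + 1)*(q + 4)*(q^2 - 5*q) = (q - 5)*(q - 3)*(q + 1)*(q + 4)*(q)
(3) = (g - 4)*(g^2 - 7*g + 12) = (g - 4)^2*(g - 3)
(4) = (y + 4)*(y^2 - 9*y + 20) = (y - 4)*(y + 4)*(y - 5)
(5) = (m - 4)*(m^2 - 8*m + 16) = (m - 4)^2*(m - 4)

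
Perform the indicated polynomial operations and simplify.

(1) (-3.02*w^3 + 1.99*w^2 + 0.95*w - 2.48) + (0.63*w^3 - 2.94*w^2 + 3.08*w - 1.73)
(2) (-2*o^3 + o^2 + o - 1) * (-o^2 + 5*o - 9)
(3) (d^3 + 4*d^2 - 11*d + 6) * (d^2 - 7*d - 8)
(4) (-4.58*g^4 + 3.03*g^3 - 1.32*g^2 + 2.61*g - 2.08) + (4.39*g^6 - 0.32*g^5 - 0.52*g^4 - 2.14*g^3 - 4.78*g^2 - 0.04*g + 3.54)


(1) = -2.39*w^3 - 0.95*w^2 + 4.03*w - 4.21
(2) = 2*o^5 - 11*o^4 + 22*o^3 - 3*o^2 - 14*o + 9
(3) = d^5 - 3*d^4 - 47*d^3 + 51*d^2 + 46*d - 48
(4) = 4.39*g^6 - 0.32*g^5 - 5.1*g^4 + 0.89*g^3 - 6.1*g^2 + 2.57*g + 1.46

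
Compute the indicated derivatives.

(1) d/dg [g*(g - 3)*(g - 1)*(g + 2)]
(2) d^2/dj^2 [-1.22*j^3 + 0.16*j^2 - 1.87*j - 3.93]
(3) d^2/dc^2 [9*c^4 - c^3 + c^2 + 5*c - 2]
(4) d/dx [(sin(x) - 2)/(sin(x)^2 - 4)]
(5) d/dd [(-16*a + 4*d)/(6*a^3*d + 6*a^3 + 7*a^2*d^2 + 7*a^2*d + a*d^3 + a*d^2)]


(1) = 4*g^3 - 6*g^2 - 10*g + 6
(2) = 0.32 - 7.32*j
(3) = 108*c^2 - 6*c + 2
(4) = -cos(x)/(sin(x) + 2)^2
(5) = 4*(6*a^2*d + 6*a^2 + 7*a*d^2 + 7*a*d + d^3 + d^2 + (4*a - d)*(6*a^2 + 14*a*d + 7*a + 3*d^2 + 2*d))/(a*(6*a^2*d + 6*a^2 + 7*a*d^2 + 7*a*d + d^3 + d^2)^2)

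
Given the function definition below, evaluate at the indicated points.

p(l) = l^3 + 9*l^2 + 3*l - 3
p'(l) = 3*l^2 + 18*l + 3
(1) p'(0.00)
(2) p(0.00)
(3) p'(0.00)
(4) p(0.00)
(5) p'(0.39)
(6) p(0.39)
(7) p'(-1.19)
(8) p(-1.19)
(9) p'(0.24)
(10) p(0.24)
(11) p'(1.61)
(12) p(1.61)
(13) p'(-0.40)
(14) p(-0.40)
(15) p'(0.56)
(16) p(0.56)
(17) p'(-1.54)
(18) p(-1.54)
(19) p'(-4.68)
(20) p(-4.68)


(1) = 3.00
(2) = -3.00
(3) = 3.00
(4) = -3.00
(5) = 10.48
(6) = -0.40
(7) = -14.17
(8) = 4.49
(9) = 7.49
(10) = -1.75
(11) = 39.76
(12) = 29.33
(13) = -3.72
(14) = -2.82
(15) = 14.02
(16) = 1.68
(17) = -17.61
(18) = 10.07
(19) = -15.53
(20) = 77.58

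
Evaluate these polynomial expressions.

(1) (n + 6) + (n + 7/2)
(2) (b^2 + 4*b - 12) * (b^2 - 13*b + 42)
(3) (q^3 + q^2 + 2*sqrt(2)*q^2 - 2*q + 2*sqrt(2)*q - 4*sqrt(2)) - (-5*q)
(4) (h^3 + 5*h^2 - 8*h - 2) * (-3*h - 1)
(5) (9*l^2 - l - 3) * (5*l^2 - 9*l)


(1) = 2*n + 19/2
(2) = b^4 - 9*b^3 - 22*b^2 + 324*b - 504
(3) = q^3 + q^2 + 2*sqrt(2)*q^2 + 2*sqrt(2)*q + 3*q - 4*sqrt(2)
(4) = -3*h^4 - 16*h^3 + 19*h^2 + 14*h + 2
(5) = 45*l^4 - 86*l^3 - 6*l^2 + 27*l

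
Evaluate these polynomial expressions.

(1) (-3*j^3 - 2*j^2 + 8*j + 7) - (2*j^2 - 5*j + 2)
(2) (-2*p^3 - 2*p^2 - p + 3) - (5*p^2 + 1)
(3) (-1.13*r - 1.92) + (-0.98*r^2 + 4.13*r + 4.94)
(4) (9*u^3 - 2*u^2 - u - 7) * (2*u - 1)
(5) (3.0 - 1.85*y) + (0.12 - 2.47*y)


(1) = -3*j^3 - 4*j^2 + 13*j + 5
(2) = -2*p^3 - 7*p^2 - p + 2
(3) = -0.98*r^2 + 3.0*r + 3.02
(4) = 18*u^4 - 13*u^3 - 13*u + 7
(5) = 3.12 - 4.32*y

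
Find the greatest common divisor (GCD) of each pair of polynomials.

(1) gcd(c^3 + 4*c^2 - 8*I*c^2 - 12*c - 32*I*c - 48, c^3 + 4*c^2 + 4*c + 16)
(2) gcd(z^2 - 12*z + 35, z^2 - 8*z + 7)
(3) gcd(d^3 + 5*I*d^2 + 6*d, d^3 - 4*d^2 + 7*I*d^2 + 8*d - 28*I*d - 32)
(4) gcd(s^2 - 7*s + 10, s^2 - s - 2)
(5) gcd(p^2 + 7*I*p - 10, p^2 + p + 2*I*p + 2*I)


(1) = gcd((c + 4)*(c - 6*I)*(c - 2*I), (c + 4)*(c - 2*I)*(c + 2*I)) = c^2 + c*(4 - 2*I) - 8*I
(2) = z - 7
(3) = gcd(d*(d - I)*(d + 6*I), (d - 4)*(d - I)*(d + 8*I)) = d - I
(4) = gcd((s - 5)*(s - 2), (s - 2)*(s + 1)) = s - 2
(5) = gcd((p + 2*I)*(p + 5*I), (p + 1)*(p + 2*I)) = p + 2*I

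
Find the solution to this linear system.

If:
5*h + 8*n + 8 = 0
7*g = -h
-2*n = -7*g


Then:
g = 8/7
h = -8
n = 4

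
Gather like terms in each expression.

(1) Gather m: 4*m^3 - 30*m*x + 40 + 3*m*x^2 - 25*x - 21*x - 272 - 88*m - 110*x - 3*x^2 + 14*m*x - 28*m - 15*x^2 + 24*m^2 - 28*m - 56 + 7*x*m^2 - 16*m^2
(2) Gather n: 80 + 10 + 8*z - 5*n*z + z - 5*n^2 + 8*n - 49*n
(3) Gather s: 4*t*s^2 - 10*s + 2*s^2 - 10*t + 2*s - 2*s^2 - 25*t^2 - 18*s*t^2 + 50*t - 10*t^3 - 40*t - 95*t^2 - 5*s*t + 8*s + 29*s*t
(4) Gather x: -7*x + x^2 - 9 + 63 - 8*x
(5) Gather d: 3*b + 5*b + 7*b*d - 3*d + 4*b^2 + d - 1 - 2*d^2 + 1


(1) = 4*m^3 + m^2*(7*x + 8) + m*(3*x^2 - 16*x - 144) - 18*x^2 - 156*x - 288
(2) = -5*n^2 + n*(-5*z - 41) + 9*z + 90
(3) = 4*s^2*t + s*(-18*t^2 + 24*t) - 10*t^3 - 120*t^2
(4) = x^2 - 15*x + 54
(5) = 4*b^2 + 8*b - 2*d^2 + d*(7*b - 2)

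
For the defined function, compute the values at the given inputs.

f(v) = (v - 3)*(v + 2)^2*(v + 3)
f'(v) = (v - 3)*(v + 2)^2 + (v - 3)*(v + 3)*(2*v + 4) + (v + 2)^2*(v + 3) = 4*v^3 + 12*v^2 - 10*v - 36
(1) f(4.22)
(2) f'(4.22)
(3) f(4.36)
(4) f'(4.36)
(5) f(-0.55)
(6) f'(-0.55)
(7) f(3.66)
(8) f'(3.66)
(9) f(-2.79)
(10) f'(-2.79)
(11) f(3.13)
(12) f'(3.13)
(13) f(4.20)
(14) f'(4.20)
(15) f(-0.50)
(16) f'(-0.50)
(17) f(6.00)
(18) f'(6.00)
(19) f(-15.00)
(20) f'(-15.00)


(1) = 340.78
(2) = 436.11
(3) = 404.88
(4) = 480.04
(5) = -18.29
(6) = -27.54
(7) = 140.82
(8) = 284.26
(9) = -0.76
(10) = -1.56
(11) = 20.97
(12) = 172.92
(13) = 332.12
(14) = 430.03
(15) = -19.69
(16) = -28.50
(17) = 1728.00
(18) = 1200.00
(19) = 36504.00
(20) = -10686.00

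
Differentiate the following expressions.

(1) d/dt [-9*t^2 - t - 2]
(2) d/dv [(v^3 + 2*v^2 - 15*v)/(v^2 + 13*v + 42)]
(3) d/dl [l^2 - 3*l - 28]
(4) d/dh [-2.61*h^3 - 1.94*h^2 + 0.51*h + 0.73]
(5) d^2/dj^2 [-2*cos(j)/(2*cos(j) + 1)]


(1) = -18*t - 1
(2) = (v^4 + 26*v^3 + 167*v^2 + 168*v - 630)/(v^4 + 26*v^3 + 253*v^2 + 1092*v + 1764)
(3) = 2*l - 3
(4) = -7.83*h^2 - 3.88*h + 0.51
(5) = 2*(cos(j) - cos(2*j) + 3)/(2*cos(j) + 1)^3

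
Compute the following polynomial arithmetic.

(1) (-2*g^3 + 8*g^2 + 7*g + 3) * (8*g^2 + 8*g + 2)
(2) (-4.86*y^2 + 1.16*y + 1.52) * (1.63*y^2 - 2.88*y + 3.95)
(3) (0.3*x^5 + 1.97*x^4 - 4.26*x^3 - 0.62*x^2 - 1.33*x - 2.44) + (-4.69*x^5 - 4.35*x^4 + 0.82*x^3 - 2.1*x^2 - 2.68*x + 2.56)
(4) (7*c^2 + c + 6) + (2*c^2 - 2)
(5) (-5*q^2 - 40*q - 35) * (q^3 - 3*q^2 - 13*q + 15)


(1) = -16*g^5 + 48*g^4 + 116*g^3 + 96*g^2 + 38*g + 6
(2) = -7.9218*y^4 + 15.8876*y^3 - 20.0602*y^2 + 0.2044*y + 6.004
(3) = -4.39*x^5 - 2.38*x^4 - 3.44*x^3 - 2.72*x^2 - 4.01*x + 0.12
(4) = 9*c^2 + c + 4
(5) = -5*q^5 - 25*q^4 + 150*q^3 + 550*q^2 - 145*q - 525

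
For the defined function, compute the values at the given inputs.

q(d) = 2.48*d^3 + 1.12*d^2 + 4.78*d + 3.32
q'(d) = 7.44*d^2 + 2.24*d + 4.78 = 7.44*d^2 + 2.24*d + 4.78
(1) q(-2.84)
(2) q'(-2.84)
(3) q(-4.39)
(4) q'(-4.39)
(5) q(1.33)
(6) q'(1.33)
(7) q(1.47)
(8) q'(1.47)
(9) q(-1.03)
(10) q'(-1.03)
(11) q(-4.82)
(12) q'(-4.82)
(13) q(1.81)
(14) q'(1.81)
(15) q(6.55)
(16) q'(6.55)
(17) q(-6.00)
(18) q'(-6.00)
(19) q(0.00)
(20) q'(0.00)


(1) = -58.03
(2) = 58.43
(3) = -205.90
(4) = 138.33
(5) = 17.49
(6) = 20.92
(7) = 20.64
(8) = 24.15
(9) = -3.13
(10) = 10.37
(11) = -271.41
(12) = 166.83
(13) = 30.35
(14) = 33.21
(15) = 779.59
(16) = 338.65
(17) = -520.72
(18) = 259.18
(19) = 3.32
(20) = 4.78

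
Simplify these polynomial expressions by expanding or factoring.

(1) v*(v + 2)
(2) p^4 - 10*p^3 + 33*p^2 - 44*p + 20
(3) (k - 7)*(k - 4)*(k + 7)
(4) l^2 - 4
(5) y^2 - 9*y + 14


(1) = v^2 + 2*v
(2) = (p - 5)*(p - 2)^2*(p - 1)
(3) = k^3 - 4*k^2 - 49*k + 196
(4) = (l - 2)*(l + 2)
(5) = (y - 7)*(y - 2)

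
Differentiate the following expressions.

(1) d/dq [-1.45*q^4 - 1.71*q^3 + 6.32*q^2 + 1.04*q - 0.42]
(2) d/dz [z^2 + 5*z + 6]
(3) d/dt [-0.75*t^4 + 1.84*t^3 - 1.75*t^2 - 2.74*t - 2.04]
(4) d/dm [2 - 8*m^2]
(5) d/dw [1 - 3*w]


(1) = -5.8*q^3 - 5.13*q^2 + 12.64*q + 1.04
(2) = 2*z + 5
(3) = -3.0*t^3 + 5.52*t^2 - 3.5*t - 2.74
(4) = -16*m
(5) = -3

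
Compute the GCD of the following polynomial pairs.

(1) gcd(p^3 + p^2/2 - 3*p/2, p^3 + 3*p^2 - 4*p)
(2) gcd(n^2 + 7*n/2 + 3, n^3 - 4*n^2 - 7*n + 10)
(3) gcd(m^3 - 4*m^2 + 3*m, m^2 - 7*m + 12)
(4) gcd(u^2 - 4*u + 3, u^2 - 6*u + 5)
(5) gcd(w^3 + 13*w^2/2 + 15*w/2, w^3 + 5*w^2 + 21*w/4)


(1) = p^2 - p
(2) = n + 2
(3) = gcd(m*(m - 3)*(m - 1), (m - 4)*(m - 3)) = m - 3
(4) = u - 1
(5) = gcd(w*(w + 3/2)*(w + 5), w*(w + 3/2)*(w + 7/2)) = w^2 + 3*w/2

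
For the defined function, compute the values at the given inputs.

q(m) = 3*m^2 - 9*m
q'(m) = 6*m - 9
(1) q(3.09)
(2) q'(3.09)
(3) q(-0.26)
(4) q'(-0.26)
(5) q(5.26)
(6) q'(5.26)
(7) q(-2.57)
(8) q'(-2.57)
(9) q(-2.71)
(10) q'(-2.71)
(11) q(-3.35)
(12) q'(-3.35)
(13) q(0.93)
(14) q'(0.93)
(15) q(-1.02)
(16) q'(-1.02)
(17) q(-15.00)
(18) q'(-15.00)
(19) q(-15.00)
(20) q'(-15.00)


(1) = 0.83
(2) = 9.54
(3) = 2.54
(4) = -10.56
(5) = 35.66
(6) = 22.56
(7) = 42.94
(8) = -24.42
(9) = 46.42
(10) = -25.26
(11) = 63.82
(12) = -29.10
(13) = -5.78
(14) = -3.42
(15) = 12.30
(16) = -15.12
(17) = 810.00
(18) = -99.00
(19) = 810.00
(20) = -99.00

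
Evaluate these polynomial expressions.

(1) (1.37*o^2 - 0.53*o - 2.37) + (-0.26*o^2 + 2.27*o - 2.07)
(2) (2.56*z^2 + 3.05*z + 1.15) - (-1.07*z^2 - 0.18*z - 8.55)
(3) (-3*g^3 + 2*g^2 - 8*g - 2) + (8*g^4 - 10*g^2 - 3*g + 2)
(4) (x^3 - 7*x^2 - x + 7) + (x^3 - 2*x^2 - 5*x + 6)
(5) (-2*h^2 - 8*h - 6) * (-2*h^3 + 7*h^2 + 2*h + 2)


(1) = 1.11*o^2 + 1.74*o - 4.44
(2) = 3.63*z^2 + 3.23*z + 9.7
(3) = 8*g^4 - 3*g^3 - 8*g^2 - 11*g
(4) = 2*x^3 - 9*x^2 - 6*x + 13
(5) = 4*h^5 + 2*h^4 - 48*h^3 - 62*h^2 - 28*h - 12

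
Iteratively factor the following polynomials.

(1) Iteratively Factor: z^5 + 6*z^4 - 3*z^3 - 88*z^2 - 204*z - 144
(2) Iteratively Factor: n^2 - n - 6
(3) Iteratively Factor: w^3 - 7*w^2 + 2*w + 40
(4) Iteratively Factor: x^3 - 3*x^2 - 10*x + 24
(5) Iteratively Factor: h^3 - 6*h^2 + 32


(1) = (z + 2)*(z^4 + 4*z^3 - 11*z^2 - 66*z - 72) = (z + 2)*(z + 3)*(z^3 + z^2 - 14*z - 24) = (z - 4)*(z + 2)*(z + 3)*(z^2 + 5*z + 6) = (z - 4)*(z + 2)^2*(z + 3)*(z + 3)
(2) = (n - 3)*(n + 2)
(3) = (w - 5)*(w^2 - 2*w - 8) = (w - 5)*(w - 4)*(w + 2)
(4) = (x - 4)*(x^2 + x - 6) = (x - 4)*(x + 3)*(x - 2)
(5) = (h + 2)*(h^2 - 8*h + 16) = (h - 4)*(h + 2)*(h - 4)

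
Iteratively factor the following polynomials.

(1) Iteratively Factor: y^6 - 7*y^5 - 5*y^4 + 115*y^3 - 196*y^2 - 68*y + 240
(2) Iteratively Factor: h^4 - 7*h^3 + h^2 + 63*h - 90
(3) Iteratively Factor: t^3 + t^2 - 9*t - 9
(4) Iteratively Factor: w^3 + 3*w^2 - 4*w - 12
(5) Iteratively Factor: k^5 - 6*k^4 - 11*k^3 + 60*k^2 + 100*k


(1) = (y - 3)*(y^5 - 4*y^4 - 17*y^3 + 64*y^2 - 4*y - 80) = (y - 3)*(y + 4)*(y^4 - 8*y^3 + 15*y^2 + 4*y - 20) = (y - 5)*(y - 3)*(y + 4)*(y^3 - 3*y^2 + 4) = (y - 5)*(y - 3)*(y - 2)*(y + 4)*(y^2 - y - 2) = (y - 5)*(y - 3)*(y - 2)*(y + 1)*(y + 4)*(y - 2)
(2) = (h - 3)*(h^3 - 4*h^2 - 11*h + 30) = (h - 3)*(h + 3)*(h^2 - 7*h + 10) = (h - 3)*(h - 2)*(h + 3)*(h - 5)
(3) = (t - 3)*(t^2 + 4*t + 3) = (t - 3)*(t + 3)*(t + 1)
(4) = (w + 2)*(w^2 + w - 6) = (w + 2)*(w + 3)*(w - 2)
(5) = (k - 5)*(k^4 - k^3 - 16*k^2 - 20*k) = k*(k - 5)*(k^3 - k^2 - 16*k - 20) = k*(k - 5)^2*(k^2 + 4*k + 4) = k*(k - 5)^2*(k + 2)*(k + 2)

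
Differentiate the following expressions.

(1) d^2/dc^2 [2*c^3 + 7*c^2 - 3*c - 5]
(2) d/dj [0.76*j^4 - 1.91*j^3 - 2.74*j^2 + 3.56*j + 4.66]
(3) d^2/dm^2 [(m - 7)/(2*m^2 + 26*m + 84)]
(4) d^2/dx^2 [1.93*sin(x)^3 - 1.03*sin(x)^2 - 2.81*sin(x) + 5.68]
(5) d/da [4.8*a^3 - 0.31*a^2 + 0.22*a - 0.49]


(1) = 12*c + 14
(2) = 3.04*j^3 - 5.73*j^2 - 5.48*j + 3.56
(3) = ((m - 7)*(2*m + 13)^2 - 3*(m + 2)*(m^2 + 13*m + 42))/(m^2 + 13*m + 42)^3
(4) = 1.3625*sin(x) + 4.3425*sin(3*x) - 2.06*cos(2*x)
(5) = 14.4*a^2 - 0.62*a + 0.22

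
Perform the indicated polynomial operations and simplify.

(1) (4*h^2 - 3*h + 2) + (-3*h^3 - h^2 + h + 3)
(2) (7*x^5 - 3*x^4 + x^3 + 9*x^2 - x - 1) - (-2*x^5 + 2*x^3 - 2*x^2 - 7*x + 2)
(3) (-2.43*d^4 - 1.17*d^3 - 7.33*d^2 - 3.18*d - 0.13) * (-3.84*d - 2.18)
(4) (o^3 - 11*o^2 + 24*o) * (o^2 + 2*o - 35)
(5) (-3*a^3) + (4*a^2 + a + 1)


(1) = -3*h^3 + 3*h^2 - 2*h + 5
(2) = 9*x^5 - 3*x^4 - x^3 + 11*x^2 + 6*x - 3
(3) = 9.3312*d^5 + 9.7902*d^4 + 30.6978*d^3 + 28.1906*d^2 + 7.4316*d + 0.2834
(4) = o^5 - 9*o^4 - 33*o^3 + 433*o^2 - 840*o
(5) = -3*a^3 + 4*a^2 + a + 1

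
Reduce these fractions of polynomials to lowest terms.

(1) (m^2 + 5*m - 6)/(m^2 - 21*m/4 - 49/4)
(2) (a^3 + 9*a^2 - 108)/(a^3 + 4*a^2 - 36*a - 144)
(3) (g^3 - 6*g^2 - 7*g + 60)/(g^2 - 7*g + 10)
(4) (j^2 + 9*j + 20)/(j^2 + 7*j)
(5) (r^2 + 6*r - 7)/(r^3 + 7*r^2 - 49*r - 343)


(1) = (4*m^2 + 20*m - 24)/(4*m^2 - 21*m - 49)
(2) = (a^2 + 3*a - 18)/(a^2 - 2*a - 24)
(3) = (g^2 - g - 12)/(g - 2)
(4) = (j^2 + 9*j + 20)/(j^2 + 7*j)
(5) = (r - 1)/(r^2 - 49)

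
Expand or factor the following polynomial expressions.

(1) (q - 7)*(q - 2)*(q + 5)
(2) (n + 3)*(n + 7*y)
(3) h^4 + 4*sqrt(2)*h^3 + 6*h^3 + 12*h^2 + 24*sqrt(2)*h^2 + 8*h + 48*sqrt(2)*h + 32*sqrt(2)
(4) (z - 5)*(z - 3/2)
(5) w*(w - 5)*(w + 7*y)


(1) = q^3 - 4*q^2 - 31*q + 70
(2) = n^2 + 7*n*y + 3*n + 21*y
(3) = (h + 2)^3*(h + 4*sqrt(2))
(4) = z^2 - 13*z/2 + 15/2
(5) = w^3 + 7*w^2*y - 5*w^2 - 35*w*y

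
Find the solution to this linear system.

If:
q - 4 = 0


Then:
q = 4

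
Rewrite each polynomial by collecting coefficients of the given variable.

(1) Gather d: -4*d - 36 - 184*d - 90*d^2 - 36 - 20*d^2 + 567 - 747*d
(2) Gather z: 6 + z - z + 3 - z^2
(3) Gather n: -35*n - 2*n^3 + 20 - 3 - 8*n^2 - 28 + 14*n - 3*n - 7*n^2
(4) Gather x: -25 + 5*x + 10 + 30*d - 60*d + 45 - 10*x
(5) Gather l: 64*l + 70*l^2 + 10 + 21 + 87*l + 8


(1) = -110*d^2 - 935*d + 495
(2) = 9 - z^2
(3) = -2*n^3 - 15*n^2 - 24*n - 11
(4) = -30*d - 5*x + 30
(5) = 70*l^2 + 151*l + 39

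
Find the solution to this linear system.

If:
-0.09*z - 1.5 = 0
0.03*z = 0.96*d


Then:
d = -0.52
z = -16.67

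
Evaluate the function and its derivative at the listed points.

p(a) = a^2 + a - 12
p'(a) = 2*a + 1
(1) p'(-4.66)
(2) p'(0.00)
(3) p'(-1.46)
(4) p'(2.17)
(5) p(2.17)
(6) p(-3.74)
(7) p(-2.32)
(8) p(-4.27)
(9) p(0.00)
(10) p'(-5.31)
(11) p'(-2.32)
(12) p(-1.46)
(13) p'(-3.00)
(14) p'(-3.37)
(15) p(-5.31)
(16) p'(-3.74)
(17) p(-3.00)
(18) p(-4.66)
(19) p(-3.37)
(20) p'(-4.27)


(1) = -8.32
(2) = 1.00
(3) = -1.92
(4) = 5.34
(5) = -5.12
(6) = -1.75
(7) = -8.94
(8) = 1.96
(9) = -12.00
(10) = -9.62
(11) = -3.64
(12) = -11.33
(13) = -5.00
(14) = -5.74
(15) = 10.89
(16) = -6.48
(17) = -6.00
(18) = 5.06
(19) = -4.01
(20) = -7.54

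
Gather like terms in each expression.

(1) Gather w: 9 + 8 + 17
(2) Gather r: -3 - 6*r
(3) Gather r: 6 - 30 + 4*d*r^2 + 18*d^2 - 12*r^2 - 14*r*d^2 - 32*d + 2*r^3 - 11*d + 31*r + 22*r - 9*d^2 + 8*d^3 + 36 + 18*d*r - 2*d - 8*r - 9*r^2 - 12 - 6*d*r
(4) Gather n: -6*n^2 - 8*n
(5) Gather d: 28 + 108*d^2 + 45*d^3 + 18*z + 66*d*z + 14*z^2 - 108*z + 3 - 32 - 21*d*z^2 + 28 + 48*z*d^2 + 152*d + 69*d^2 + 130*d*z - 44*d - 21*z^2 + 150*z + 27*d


(1) = 34
(2) = -6*r - 3
(3) = 8*d^3 + 9*d^2 - 45*d + 2*r^3 + r^2*(4*d - 21) + r*(-14*d^2 + 12*d + 45)
(4) = -6*n^2 - 8*n
(5) = 45*d^3 + d^2*(48*z + 177) + d*(-21*z^2 + 196*z + 135) - 7*z^2 + 60*z + 27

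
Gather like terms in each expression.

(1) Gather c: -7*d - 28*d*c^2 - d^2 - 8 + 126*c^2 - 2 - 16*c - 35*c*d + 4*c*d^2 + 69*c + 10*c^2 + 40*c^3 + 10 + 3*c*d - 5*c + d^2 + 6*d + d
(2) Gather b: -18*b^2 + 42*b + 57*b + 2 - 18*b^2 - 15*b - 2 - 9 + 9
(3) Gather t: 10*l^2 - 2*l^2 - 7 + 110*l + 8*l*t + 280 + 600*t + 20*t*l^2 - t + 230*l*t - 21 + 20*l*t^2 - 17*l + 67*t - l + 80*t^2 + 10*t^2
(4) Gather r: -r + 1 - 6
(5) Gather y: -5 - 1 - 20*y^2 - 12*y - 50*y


(1) = 40*c^3 + c^2*(136 - 28*d) + c*(4*d^2 - 32*d + 48)
(2) = -36*b^2 + 84*b
(3) = 8*l^2 + 92*l + t^2*(20*l + 90) + t*(20*l^2 + 238*l + 666) + 252
(4) = -r - 5
(5) = -20*y^2 - 62*y - 6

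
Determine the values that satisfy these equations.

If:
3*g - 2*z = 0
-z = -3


Then:
g = 2
z = 3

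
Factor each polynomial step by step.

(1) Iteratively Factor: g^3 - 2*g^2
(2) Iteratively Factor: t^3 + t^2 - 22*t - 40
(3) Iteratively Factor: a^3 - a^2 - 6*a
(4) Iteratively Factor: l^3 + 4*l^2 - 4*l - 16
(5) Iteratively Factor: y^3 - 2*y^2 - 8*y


(1) = (g)*(g^2 - 2*g) = g*(g - 2)*(g)
(2) = (t + 2)*(t^2 - t - 20) = (t - 5)*(t + 2)*(t + 4)
(3) = (a)*(a^2 - a - 6) = a*(a - 3)*(a + 2)
(4) = (l + 4)*(l^2 - 4) = (l - 2)*(l + 4)*(l + 2)
(5) = (y - 4)*(y^2 + 2*y) = y*(y - 4)*(y + 2)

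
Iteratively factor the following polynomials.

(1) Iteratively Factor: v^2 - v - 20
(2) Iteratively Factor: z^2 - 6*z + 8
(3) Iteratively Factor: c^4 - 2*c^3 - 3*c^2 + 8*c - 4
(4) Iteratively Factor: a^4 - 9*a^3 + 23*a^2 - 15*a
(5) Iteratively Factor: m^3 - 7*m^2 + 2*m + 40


(1) = (v - 5)*(v + 4)
(2) = (z - 4)*(z - 2)
(3) = (c - 1)*(c^3 - c^2 - 4*c + 4) = (c - 1)^2*(c^2 - 4) = (c - 1)^2*(c + 2)*(c - 2)
(4) = (a - 1)*(a^3 - 8*a^2 + 15*a) = (a - 3)*(a - 1)*(a^2 - 5*a) = a*(a - 3)*(a - 1)*(a - 5)
(5) = (m - 5)*(m^2 - 2*m - 8) = (m - 5)*(m - 4)*(m + 2)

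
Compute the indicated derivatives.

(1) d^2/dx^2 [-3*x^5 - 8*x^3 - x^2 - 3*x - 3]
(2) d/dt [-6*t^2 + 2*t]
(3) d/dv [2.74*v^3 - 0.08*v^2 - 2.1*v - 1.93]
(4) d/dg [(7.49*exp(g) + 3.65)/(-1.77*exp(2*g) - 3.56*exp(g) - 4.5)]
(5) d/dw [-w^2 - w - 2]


(1) = -60*x^3 - 48*x - 2
(2) = 2 - 12*t
(3) = 8.22*v^2 - 0.16*v - 2.1
(4) = (13.2573*exp(2*g) + 12.921*exp(g) - 20.711)*exp(g)/(3.1329*exp(4*g) + 12.6024*exp(3*g) + 28.6036*exp(2*g) + 32.04*exp(g) + 20.25)
(5) = -2*w - 1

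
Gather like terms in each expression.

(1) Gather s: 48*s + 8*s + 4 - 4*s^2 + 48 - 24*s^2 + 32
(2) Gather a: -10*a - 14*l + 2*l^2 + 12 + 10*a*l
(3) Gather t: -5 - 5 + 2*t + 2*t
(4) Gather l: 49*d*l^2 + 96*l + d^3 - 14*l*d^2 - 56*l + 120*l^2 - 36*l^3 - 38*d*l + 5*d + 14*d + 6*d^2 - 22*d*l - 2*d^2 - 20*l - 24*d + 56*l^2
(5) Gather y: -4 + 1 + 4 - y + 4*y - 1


(1) = -28*s^2 + 56*s + 84
(2) = a*(10*l - 10) + 2*l^2 - 14*l + 12
(3) = 4*t - 10
(4) = d^3 + 4*d^2 - 5*d - 36*l^3 + l^2*(49*d + 176) + l*(-14*d^2 - 60*d + 20)
(5) = 3*y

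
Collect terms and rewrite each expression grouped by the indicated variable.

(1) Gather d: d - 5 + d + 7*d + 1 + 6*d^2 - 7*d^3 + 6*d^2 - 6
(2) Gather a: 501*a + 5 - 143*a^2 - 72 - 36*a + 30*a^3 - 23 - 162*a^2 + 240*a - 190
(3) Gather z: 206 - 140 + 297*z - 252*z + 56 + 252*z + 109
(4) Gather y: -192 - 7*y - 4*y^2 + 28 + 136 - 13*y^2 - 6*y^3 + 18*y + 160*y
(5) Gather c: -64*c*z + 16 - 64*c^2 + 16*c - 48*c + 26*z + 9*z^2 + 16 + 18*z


(1) = -7*d^3 + 12*d^2 + 9*d - 10
(2) = 30*a^3 - 305*a^2 + 705*a - 280
(3) = 297*z + 231
(4) = -6*y^3 - 17*y^2 + 171*y - 28
(5) = -64*c^2 + c*(-64*z - 32) + 9*z^2 + 44*z + 32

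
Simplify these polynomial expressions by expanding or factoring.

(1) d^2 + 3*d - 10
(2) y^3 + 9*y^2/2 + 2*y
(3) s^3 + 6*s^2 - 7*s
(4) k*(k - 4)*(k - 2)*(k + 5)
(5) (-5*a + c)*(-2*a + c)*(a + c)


(1) = (d - 2)*(d + 5)
(2) = y*(y + 1/2)*(y + 4)
(3) = s*(s - 1)*(s + 7)
(4) = k^4 - k^3 - 22*k^2 + 40*k
(5) = 10*a^3 + 3*a^2*c - 6*a*c^2 + c^3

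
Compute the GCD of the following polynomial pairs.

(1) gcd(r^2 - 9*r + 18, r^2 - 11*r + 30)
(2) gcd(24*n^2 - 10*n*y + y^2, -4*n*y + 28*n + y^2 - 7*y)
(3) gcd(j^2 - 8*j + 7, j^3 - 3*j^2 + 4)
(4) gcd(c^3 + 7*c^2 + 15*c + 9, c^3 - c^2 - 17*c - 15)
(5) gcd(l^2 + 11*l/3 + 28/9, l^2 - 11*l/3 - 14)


(1) = r - 6
(2) = gcd((-6*n + y)*(-4*n + y), (-4*n + y)*(y - 7)) = -4*n + y
(3) = gcd((j - 7)*(j - 1), (j - 2)^2*(j + 1)) = 1
(4) = gcd((c + 1)*(c + 3)^2, (c - 5)*(c + 1)*(c + 3)) = c^2 + 4*c + 3
(5) = l + 7/3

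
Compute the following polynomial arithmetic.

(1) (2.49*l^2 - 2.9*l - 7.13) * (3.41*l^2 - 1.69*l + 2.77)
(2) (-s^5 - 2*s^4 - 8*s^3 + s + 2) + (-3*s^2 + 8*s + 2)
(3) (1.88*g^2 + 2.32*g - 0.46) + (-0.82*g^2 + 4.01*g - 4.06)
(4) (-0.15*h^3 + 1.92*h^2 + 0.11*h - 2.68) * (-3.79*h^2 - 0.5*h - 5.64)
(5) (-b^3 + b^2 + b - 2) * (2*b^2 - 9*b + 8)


(1) = 8.4909*l^4 - 14.0971*l^3 - 12.515*l^2 + 4.0167*l - 19.7501
(2) = -s^5 - 2*s^4 - 8*s^3 - 3*s^2 + 9*s + 4
(3) = 1.06*g^2 + 6.33*g - 4.52
(4) = 0.5685*h^5 - 7.2018*h^4 - 0.5309*h^3 - 0.7266*h^2 + 0.7196*h + 15.1152
(5) = -2*b^5 + 11*b^4 - 15*b^3 - 5*b^2 + 26*b - 16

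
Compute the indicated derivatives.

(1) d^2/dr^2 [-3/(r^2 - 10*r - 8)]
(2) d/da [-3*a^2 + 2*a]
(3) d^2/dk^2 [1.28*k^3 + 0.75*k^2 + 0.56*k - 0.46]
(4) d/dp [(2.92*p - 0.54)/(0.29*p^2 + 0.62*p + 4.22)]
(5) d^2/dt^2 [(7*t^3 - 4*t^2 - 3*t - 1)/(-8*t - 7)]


(1) = 6*(-r^2 + 10*r + 4*(r - 5)^2 + 8)/(-r^2 + 10*r + 8)^3
(2) = 2 - 6*a
(3) = 7.68*k + 1.5
(4) = (-0.8468*p^2 + 0.3132*p + 12.6572)/(0.0841*p^4 + 0.3596*p^3 + 2.832*p^2 + 5.2328*p + 17.8084)
(5) = 2*(-448*t^3 - 1176*t^2 - 1029*t + 92)/(512*t^3 + 1344*t^2 + 1176*t + 343)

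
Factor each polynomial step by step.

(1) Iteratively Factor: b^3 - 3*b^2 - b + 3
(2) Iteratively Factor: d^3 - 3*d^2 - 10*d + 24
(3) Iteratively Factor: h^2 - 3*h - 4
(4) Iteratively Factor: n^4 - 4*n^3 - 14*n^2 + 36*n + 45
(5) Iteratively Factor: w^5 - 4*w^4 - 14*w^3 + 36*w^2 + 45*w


(1) = (b - 3)*(b^2 - 1) = (b - 3)*(b + 1)*(b - 1)
(2) = (d - 2)*(d^2 - d - 12) = (d - 2)*(d + 3)*(d - 4)
(3) = (h + 1)*(h - 4)
(4) = (n - 3)*(n^3 - n^2 - 17*n - 15) = (n - 3)*(n + 3)*(n^2 - 4*n - 5) = (n - 5)*(n - 3)*(n + 3)*(n + 1)
(5) = (w)*(w^4 - 4*w^3 - 14*w^2 + 36*w + 45) = w*(w - 5)*(w^3 + w^2 - 9*w - 9) = w*(w - 5)*(w + 3)*(w^2 - 2*w - 3) = w*(w - 5)*(w - 3)*(w + 3)*(w + 1)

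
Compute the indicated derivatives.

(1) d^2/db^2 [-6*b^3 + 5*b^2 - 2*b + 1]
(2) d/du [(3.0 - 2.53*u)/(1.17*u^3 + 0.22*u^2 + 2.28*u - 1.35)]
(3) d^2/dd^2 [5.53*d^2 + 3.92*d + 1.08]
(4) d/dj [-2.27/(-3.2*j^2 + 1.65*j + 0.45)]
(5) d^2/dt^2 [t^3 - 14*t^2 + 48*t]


(1) = 10 - 36*b
(2) = (5.9202*u^3 - 9.9734*u^2 - 1.32*u - 3.4245)/(1.3689*u^6 + 0.5148*u^5 + 5.3836*u^4 - 2.1558*u^3 + 4.6044*u^2 - 6.156*u + 1.8225)
(3) = 11.0600000000000
(4) = (3.7455 - 14.528*j)/(-3.2*j^2 + 1.65*j + 0.45)^2
(5) = 6*t - 28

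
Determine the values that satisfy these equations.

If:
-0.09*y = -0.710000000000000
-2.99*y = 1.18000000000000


Then:
No Solution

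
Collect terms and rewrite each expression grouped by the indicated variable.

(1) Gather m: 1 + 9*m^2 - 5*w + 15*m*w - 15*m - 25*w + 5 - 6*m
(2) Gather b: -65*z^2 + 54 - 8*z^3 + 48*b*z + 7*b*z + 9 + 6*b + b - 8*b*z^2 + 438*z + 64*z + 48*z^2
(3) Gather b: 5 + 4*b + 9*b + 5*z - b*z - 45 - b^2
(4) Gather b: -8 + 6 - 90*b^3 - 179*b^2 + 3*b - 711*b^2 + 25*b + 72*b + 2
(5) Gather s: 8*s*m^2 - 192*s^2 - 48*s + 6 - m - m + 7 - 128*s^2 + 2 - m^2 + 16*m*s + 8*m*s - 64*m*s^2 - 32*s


(1) = 9*m^2 + m*(15*w - 21) - 30*w + 6
(2) = b*(-8*z^2 + 55*z + 7) - 8*z^3 - 17*z^2 + 502*z + 63
(3) = -b^2 + b*(13 - z) + 5*z - 40
(4) = -90*b^3 - 890*b^2 + 100*b
(5) = -m^2 - 2*m + s^2*(-64*m - 320) + s*(8*m^2 + 24*m - 80) + 15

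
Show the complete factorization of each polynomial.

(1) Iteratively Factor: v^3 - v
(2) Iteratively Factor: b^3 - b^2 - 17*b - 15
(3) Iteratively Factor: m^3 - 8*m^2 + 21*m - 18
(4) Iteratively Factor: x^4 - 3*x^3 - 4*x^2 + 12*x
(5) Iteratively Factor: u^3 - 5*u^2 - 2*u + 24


(1) = (v)*(v^2 - 1) = v*(v - 1)*(v + 1)
(2) = (b + 3)*(b^2 - 4*b - 5) = (b + 1)*(b + 3)*(b - 5)
(3) = (m - 3)*(m^2 - 5*m + 6) = (m - 3)*(m - 2)*(m - 3)
(4) = (x - 3)*(x^3 - 4*x) = (x - 3)*(x + 2)*(x^2 - 2*x) = (x - 3)*(x - 2)*(x + 2)*(x)
(5) = (u + 2)*(u^2 - 7*u + 12) = (u - 3)*(u + 2)*(u - 4)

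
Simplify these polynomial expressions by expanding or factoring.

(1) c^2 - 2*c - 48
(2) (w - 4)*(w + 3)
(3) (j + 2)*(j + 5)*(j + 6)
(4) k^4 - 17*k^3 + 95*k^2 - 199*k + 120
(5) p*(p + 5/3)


(1) = (c - 8)*(c + 6)
(2) = w^2 - w - 12
(3) = j^3 + 13*j^2 + 52*j + 60
(4) = (k - 8)*(k - 5)*(k - 3)*(k - 1)
(5) = p^2 + 5*p/3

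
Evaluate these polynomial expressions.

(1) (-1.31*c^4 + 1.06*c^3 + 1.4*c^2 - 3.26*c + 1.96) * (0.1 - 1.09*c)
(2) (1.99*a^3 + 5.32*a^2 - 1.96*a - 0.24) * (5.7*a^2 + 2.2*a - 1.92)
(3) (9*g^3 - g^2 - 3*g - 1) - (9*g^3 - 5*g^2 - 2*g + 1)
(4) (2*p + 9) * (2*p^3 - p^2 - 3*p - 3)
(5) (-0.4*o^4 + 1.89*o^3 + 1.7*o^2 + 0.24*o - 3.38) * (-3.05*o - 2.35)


(1) = 1.4279*c^5 - 1.2864*c^4 - 1.42*c^3 + 3.6934*c^2 - 2.4624*c + 0.196
(2) = 11.343*a^5 + 34.702*a^4 - 3.2888*a^3 - 15.8944*a^2 + 3.2352*a + 0.4608
(3) = 4*g^2 - g - 2
(4) = 4*p^4 + 16*p^3 - 15*p^2 - 33*p - 27
(5) = 1.22*o^5 - 4.8245*o^4 - 9.6265*o^3 - 4.727*o^2 + 9.745*o + 7.943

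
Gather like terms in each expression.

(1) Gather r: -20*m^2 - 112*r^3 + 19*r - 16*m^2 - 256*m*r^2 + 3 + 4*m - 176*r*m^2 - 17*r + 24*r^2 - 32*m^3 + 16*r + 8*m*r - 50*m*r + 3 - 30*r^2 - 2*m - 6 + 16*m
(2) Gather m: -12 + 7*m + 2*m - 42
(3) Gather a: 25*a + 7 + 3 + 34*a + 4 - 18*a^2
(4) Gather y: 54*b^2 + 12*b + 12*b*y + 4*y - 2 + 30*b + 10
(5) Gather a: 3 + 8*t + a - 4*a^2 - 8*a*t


(1) = -32*m^3 - 36*m^2 + 18*m - 112*r^3 + r^2*(-256*m - 6) + r*(-176*m^2 - 42*m + 18)
(2) = 9*m - 54
(3) = -18*a^2 + 59*a + 14
(4) = 54*b^2 + 42*b + y*(12*b + 4) + 8
(5) = -4*a^2 + a*(1 - 8*t) + 8*t + 3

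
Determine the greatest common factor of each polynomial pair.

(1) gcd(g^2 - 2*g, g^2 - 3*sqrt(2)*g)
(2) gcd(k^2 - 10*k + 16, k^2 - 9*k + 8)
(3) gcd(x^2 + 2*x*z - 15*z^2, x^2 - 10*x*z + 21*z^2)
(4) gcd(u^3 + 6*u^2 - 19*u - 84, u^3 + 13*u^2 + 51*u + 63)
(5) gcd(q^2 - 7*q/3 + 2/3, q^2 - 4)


(1) = gcd(g*(g - 2), g*(g - 3*sqrt(2))) = g
(2) = k - 8
(3) = gcd((x - 3*z)*(x + 5*z), (x - 7*z)*(x - 3*z)) = x - 3*z
(4) = gcd((u - 4)*(u + 3)*(u + 7), (u + 3)^2*(u + 7)) = u^2 + 10*u + 21
(5) = q - 2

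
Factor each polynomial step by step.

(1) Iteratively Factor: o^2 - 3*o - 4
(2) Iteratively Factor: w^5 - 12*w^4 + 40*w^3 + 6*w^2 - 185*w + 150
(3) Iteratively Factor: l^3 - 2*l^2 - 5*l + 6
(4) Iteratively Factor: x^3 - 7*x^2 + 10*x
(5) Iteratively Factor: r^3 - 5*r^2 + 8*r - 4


(1) = (o + 1)*(o - 4)
(2) = (w - 3)*(w^4 - 9*w^3 + 13*w^2 + 45*w - 50) = (w - 5)*(w - 3)*(w^3 - 4*w^2 - 7*w + 10) = (w - 5)^2*(w - 3)*(w^2 + w - 2) = (w - 5)^2*(w - 3)*(w - 1)*(w + 2)
(3) = (l - 1)*(l^2 - l - 6) = (l - 1)*(l + 2)*(l - 3)
(4) = (x - 2)*(x^2 - 5*x) = (x - 5)*(x - 2)*(x)
(5) = (r - 2)*(r^2 - 3*r + 2) = (r - 2)^2*(r - 1)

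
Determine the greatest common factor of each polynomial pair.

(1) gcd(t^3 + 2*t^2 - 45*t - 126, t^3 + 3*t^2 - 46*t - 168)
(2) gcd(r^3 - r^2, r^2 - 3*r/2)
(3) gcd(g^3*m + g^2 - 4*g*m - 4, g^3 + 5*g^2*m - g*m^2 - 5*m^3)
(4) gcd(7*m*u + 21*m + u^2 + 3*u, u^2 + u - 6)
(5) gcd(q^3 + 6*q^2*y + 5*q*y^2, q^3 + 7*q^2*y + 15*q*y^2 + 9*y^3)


(1) = t^2 - t - 42
(2) = r
(3) = 1
(4) = u + 3
(5) = q + y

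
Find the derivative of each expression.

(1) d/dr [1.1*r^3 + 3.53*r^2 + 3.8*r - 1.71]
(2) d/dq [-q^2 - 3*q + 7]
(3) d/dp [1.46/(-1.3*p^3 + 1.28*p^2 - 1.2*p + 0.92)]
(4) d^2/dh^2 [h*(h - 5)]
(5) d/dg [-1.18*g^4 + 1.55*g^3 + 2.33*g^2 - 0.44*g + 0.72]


(1) = 3.3*r^2 + 7.06*r + 3.8
(2) = -2*q - 3
(3) = (5.694*p^2 - 3.7376*p + 1.752)/(1.3*p^3 - 1.28*p^2 + 1.2*p - 0.92)^2
(4) = 2
(5) = -4.72*g^3 + 4.65*g^2 + 4.66*g - 0.44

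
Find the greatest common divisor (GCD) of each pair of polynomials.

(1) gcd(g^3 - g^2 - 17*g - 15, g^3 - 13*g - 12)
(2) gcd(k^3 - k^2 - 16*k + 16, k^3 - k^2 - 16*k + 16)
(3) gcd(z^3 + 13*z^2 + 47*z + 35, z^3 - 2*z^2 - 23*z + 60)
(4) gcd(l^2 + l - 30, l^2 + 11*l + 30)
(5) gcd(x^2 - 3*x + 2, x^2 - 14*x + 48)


(1) = gcd((g - 5)*(g + 1)*(g + 3), (g - 4)*(g + 1)*(g + 3)) = g^2 + 4*g + 3
(2) = gcd((k - 4)*(k - 1)*(k + 4), (k - 4)*(k - 1)*(k + 4)) = k^3 - k^2 - 16*k + 16
(3) = z + 5
(4) = gcd((l - 5)*(l + 6), (l + 5)*(l + 6)) = l + 6
(5) = gcd((x - 2)*(x - 1), (x - 8)*(x - 6)) = 1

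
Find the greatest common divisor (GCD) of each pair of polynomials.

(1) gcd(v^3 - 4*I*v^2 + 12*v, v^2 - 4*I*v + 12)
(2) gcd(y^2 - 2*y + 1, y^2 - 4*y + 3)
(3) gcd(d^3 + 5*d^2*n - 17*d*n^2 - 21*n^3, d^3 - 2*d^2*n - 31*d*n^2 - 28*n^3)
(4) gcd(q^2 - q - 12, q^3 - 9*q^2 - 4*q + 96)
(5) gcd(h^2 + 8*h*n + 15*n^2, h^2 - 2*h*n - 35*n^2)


(1) = gcd(v*(v - 6*I)*(v + 2*I), (v - 6*I)*(v + 2*I)) = v^2 - 4*I*v + 12
(2) = y - 1
(3) = gcd((d - 3*n)*(d + n)*(d + 7*n), (d - 7*n)*(d + n)*(d + 4*n)) = d + n
(4) = q^2 - q - 12
(5) = h + 5*n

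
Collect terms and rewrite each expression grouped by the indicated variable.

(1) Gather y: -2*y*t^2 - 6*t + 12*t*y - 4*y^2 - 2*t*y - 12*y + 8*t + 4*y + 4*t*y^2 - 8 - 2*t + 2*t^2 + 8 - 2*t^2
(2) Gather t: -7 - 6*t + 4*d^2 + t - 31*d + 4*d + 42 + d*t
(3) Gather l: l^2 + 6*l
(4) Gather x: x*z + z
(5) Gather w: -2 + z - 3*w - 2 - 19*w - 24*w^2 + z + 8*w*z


(1) = y^2*(4*t - 4) + y*(-2*t^2 + 10*t - 8)
(2) = 4*d^2 - 27*d + t*(d - 5) + 35
(3) = l^2 + 6*l
(4) = x*z + z
(5) = -24*w^2 + w*(8*z - 22) + 2*z - 4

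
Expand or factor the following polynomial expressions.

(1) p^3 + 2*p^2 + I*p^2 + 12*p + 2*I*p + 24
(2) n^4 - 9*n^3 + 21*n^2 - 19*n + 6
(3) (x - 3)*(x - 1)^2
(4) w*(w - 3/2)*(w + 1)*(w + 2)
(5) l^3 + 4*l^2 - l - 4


(1) = (p + 2)*(p - 3*I)*(p + 4*I)
(2) = (n - 6)*(n - 1)^3
(3) = x^3 - 5*x^2 + 7*x - 3
(4) = w^4 + 3*w^3/2 - 5*w^2/2 - 3*w
(5) = (l - 1)*(l + 1)*(l + 4)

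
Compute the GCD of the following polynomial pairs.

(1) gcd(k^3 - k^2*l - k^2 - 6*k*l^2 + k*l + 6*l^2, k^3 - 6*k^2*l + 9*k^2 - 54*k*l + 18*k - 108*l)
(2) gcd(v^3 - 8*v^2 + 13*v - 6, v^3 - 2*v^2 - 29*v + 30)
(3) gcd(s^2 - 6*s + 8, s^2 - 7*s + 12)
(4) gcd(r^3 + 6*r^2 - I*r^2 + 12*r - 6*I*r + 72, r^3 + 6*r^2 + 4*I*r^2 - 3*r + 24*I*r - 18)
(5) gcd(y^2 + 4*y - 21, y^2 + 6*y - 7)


(1) = gcd((k - 1)*(k - 3*l)*(k + 2*l), (k + 3)*(k + 6)*(k - 6*l)) = 1
(2) = gcd((v - 6)*(v - 1)^2, (v - 6)*(v - 1)*(v + 5)) = v^2 - 7*v + 6
(3) = gcd((s - 4)*(s - 2), (s - 4)*(s - 3)) = s - 4
(4) = gcd((r + 6)*(r - 4*I)*(r + 3*I), (r + 6)*(r + I)*(r + 3*I)) = r^2 + r*(6 + 3*I) + 18*I
(5) = gcd((y - 3)*(y + 7), (y - 1)*(y + 7)) = y + 7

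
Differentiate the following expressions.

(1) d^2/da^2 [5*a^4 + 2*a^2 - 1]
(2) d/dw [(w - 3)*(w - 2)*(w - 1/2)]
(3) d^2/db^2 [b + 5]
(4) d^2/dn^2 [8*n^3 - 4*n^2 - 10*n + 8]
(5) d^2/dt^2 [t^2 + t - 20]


(1) = 60*a^2 + 4
(2) = 3*w^2 - 11*w + 17/2
(3) = 0
(4) = 48*n - 8
(5) = 2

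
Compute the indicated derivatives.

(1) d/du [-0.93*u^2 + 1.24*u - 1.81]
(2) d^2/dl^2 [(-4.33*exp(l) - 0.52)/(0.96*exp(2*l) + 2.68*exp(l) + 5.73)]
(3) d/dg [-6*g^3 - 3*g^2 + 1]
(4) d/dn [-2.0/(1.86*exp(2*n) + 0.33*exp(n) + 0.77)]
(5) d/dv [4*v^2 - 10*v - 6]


(1) = 1.24 - 1.86*u
(2) = (-3.990528*exp(4*l) + 9.223296*exp(3*l) + 138.897216*exp(2*l) + 74.200028*exp(l) - 134.181129)*exp(l)/(0.884736*exp(6*l) + 7.409664*exp(5*l) + 36.527616*exp(4*l) + 107.701696*exp(3*l) + 218.024208*exp(2*l) + 263.976516*exp(l) + 188.132517)
(3) = 6*g*(-3*g - 1)
(4) = (7.44*exp(n) + 0.66)*exp(n)/(1.86*exp(2*n) + 0.33*exp(n) + 0.77)^2
(5) = 8*v - 10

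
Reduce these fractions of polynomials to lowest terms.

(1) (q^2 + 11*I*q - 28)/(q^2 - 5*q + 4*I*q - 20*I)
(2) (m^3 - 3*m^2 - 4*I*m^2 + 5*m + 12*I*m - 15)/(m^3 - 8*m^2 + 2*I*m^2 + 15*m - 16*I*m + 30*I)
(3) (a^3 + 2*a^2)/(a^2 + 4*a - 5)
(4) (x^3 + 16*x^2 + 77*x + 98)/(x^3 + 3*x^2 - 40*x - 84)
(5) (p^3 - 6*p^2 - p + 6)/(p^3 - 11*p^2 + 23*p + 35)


(1) = (q + 7*I)/(q - 5)
(2) = (m^2 - 4*I*m + 5)/(m^2 + m*(-5 + 2*I) - 10*I)
(3) = (a^3 + 2*a^2)/(a^2 + 4*a - 5)
(4) = (x + 7)/(x - 6)
(5) = (p^2 - 7*p + 6)/(p^2 - 12*p + 35)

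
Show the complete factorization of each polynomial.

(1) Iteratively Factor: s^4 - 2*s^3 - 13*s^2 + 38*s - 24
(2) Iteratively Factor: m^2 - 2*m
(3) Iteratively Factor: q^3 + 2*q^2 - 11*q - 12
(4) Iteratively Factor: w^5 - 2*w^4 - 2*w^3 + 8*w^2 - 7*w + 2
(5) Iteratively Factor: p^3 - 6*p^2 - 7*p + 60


(1) = (s - 2)*(s^3 - 13*s + 12) = (s - 2)*(s + 4)*(s^2 - 4*s + 3) = (s - 3)*(s - 2)*(s + 4)*(s - 1)
(2) = (m)*(m - 2)
(3) = (q + 1)*(q^2 + q - 12) = (q + 1)*(q + 4)*(q - 3)
(4) = (w - 1)*(w^4 - w^3 - 3*w^2 + 5*w - 2) = (w - 1)^2*(w^3 - 3*w + 2) = (w - 1)^2*(w + 2)*(w^2 - 2*w + 1) = (w - 1)^3*(w + 2)*(w - 1)
(5) = (p - 4)*(p^2 - 2*p - 15) = (p - 4)*(p + 3)*(p - 5)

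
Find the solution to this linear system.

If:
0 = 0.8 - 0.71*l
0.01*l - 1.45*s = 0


Then:
l = 1.13
s = 0.01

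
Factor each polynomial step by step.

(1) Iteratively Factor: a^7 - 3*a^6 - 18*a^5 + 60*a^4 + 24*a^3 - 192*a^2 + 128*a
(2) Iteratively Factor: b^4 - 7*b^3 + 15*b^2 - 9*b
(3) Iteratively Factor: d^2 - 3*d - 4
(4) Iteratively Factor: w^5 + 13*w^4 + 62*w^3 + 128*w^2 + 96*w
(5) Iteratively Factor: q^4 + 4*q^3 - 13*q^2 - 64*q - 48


(1) = (a + 4)*(a^6 - 7*a^5 + 10*a^4 + 20*a^3 - 56*a^2 + 32*a) = (a - 4)*(a + 4)*(a^5 - 3*a^4 - 2*a^3 + 12*a^2 - 8*a) = (a - 4)*(a - 2)*(a + 4)*(a^4 - a^3 - 4*a^2 + 4*a) = a*(a - 4)*(a - 2)*(a + 4)*(a^3 - a^2 - 4*a + 4) = a*(a - 4)*(a - 2)^2*(a + 4)*(a^2 + a - 2) = a*(a - 4)*(a - 2)^2*(a - 1)*(a + 4)*(a + 2)
(2) = (b - 1)*(b^3 - 6*b^2 + 9*b) = b*(b - 1)*(b^2 - 6*b + 9) = b*(b - 3)*(b - 1)*(b - 3)
(3) = (d + 1)*(d - 4)
(4) = (w + 4)*(w^4 + 9*w^3 + 26*w^2 + 24*w) = w*(w + 4)*(w^3 + 9*w^2 + 26*w + 24) = w*(w + 4)^2*(w^2 + 5*w + 6) = w*(w + 2)*(w + 4)^2*(w + 3)
(5) = (q - 4)*(q^3 + 8*q^2 + 19*q + 12) = (q - 4)*(q + 4)*(q^2 + 4*q + 3) = (q - 4)*(q + 3)*(q + 4)*(q + 1)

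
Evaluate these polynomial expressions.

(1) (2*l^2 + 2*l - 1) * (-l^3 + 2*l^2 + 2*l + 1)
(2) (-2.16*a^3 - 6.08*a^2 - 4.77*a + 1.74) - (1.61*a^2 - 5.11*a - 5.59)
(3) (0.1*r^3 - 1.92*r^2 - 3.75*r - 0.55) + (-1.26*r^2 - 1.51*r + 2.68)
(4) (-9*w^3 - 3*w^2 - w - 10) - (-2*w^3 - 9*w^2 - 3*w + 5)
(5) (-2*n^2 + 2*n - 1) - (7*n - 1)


(1) = -2*l^5 + 2*l^4 + 9*l^3 + 4*l^2 - 1
(2) = -2.16*a^3 - 7.69*a^2 + 0.34*a + 7.33
(3) = 0.1*r^3 - 3.18*r^2 - 5.26*r + 2.13
(4) = -7*w^3 + 6*w^2 + 2*w - 15
(5) = -2*n^2 - 5*n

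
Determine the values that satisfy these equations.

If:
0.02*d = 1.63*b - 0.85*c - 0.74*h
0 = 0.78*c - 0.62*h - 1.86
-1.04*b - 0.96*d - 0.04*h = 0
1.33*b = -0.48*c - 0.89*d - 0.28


Then:
b = -1.21
c = 0.12
d = 1.43
h = -2.85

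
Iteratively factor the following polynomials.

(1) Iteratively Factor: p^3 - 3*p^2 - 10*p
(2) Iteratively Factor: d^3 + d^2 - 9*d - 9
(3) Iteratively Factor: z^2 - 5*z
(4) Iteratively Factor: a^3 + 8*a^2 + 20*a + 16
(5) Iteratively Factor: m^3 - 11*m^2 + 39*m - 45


(1) = (p - 5)*(p^2 + 2*p) = p*(p - 5)*(p + 2)
(2) = (d - 3)*(d^2 + 4*d + 3) = (d - 3)*(d + 3)*(d + 1)
(3) = (z)*(z - 5)
(4) = (a + 2)*(a^2 + 6*a + 8) = (a + 2)*(a + 4)*(a + 2)
(5) = (m - 3)*(m^2 - 8*m + 15) = (m - 3)^2*(m - 5)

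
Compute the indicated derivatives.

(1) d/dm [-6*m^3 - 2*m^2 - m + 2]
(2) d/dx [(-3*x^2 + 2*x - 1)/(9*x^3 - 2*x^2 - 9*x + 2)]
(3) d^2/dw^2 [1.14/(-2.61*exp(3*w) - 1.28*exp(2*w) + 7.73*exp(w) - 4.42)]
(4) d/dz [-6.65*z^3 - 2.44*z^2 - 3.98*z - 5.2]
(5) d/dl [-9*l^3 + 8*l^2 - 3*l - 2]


(1) = -18*m^2 - 4*m - 1
(2) = (27*x^4 - 36*x^3 + 58*x^2 - 16*x - 5)/(81*x^6 - 36*x^5 - 158*x^4 + 72*x^3 + 73*x^2 - 36*x + 4)
(3) = (-1.14*(7.83*exp(2*w) + 2.56*exp(w) - 7.73)*(15.66*exp(2*w) + 5.12*exp(w) - 15.46)*exp(w) + (26.7786*exp(2*w) + 5.8368*exp(w) - 8.8122)*(2.61*exp(3*w) + 1.28*exp(2*w) - 7.73*exp(w) + 4.42))*exp(w)/(2.61*exp(3*w) + 1.28*exp(2*w) - 7.73*exp(w) + 4.42)^3
(4) = -19.95*z^2 - 4.88*z - 3.98
(5) = -27*l^2 + 16*l - 3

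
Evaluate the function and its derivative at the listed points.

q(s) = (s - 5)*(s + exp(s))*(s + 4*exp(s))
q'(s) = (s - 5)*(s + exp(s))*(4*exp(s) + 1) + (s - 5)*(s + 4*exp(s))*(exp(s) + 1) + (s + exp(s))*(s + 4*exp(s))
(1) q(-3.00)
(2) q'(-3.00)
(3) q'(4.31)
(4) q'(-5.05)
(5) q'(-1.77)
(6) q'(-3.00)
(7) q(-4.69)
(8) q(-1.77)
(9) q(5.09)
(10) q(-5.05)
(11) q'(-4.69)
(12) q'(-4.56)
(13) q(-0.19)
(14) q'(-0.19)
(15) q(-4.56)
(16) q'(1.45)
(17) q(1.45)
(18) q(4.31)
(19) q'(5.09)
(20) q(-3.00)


(1) = -66.10
(2) = 60.09
(3) = -8169.80
(4) = 128.15
(5) = 28.58
(6) = 60.09
(7) = -211.06
(8) = -11.79
(9) = 9867.65
(10) = -254.68
(11) = 114.31
(12) = 109.51
(13) = -10.31
(14) = -41.82
(15) = -196.51
(16) = -606.13
(17) = -375.26
(18) = -16413.94
(19) = 129073.28
(20) = -66.10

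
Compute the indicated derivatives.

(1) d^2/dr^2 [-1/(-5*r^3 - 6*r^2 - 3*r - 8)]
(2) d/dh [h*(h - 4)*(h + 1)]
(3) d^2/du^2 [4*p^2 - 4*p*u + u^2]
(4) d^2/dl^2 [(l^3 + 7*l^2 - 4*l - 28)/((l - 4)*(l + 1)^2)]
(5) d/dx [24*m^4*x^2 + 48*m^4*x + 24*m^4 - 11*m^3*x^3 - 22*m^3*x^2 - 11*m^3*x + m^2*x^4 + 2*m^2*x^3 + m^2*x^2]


(1) = 6*(-(5*r + 2)*(5*r^3 + 6*r^2 + 3*r + 8) + 3*(5*r^2 + 4*r + 1)^2)/(5*r^3 + 6*r^2 + 3*r + 8)^3
(2) = 3*h^2 - 6*h - 4
(3) = 2
(4) = 6*(3*l^4 - 3*l^3 + 12*l^2 + 160*l - 308)/(l^7 - 8*l^6 + 6*l^5 + 60*l^4 - 15*l^3 - 204*l^2 - 208*l - 64)
(5) = m^2*(48*m^2*x + 48*m^2 - 33*m*x^2 - 44*m*x - 11*m + 4*x^3 + 6*x^2 + 2*x)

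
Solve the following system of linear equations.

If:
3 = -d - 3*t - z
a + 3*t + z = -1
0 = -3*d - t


Then:
a = z/8 + 19/8
d = z/8 + 3/8
t = -3*z/8 - 9/8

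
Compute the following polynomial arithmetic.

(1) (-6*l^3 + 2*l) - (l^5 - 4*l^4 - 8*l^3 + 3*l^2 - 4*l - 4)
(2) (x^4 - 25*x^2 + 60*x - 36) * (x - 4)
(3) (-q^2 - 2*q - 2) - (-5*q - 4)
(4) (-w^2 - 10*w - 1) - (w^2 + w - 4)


(1) = -l^5 + 4*l^4 + 2*l^3 - 3*l^2 + 6*l + 4
(2) = x^5 - 4*x^4 - 25*x^3 + 160*x^2 - 276*x + 144
(3) = -q^2 + 3*q + 2
(4) = -2*w^2 - 11*w + 3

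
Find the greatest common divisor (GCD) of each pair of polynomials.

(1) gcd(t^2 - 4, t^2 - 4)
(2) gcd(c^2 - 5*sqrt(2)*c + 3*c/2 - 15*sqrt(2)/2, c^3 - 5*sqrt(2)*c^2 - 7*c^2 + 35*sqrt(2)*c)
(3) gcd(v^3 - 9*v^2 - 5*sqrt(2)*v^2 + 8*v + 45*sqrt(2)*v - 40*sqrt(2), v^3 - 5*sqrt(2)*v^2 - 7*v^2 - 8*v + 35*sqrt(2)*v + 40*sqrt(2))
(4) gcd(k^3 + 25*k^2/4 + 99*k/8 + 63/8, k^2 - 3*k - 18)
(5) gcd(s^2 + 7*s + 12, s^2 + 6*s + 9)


(1) = t^2 - 4
(2) = gcd((c + 3/2)*(c - 5*sqrt(2)), c*(c - 7)*(c - 5*sqrt(2))) = c - 5*sqrt(2)
(3) = v^2 + v*(-8 - 5*sqrt(2)) + 40*sqrt(2)
(4) = k + 3
(5) = s + 3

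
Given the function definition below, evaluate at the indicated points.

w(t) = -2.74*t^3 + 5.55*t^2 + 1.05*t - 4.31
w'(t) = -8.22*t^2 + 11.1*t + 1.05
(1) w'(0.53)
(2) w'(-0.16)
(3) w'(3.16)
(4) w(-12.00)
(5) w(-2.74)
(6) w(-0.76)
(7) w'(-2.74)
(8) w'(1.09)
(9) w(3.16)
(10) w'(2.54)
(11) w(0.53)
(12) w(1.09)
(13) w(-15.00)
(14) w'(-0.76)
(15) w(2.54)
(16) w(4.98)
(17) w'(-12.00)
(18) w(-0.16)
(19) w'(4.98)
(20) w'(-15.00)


(1) = 4.62
(2) = -0.94
(3) = -45.96
(4) = 5517.01
(5) = 90.84
(6) = -0.70
(7) = -91.08
(8) = 3.38
(9) = -32.03
(10) = -23.79
(11) = -2.60
(12) = -0.12
(13) = 10476.19
(14) = -12.13
(15) = -10.74
(16) = -199.85
(17) = -1315.83
(18) = -4.32
(19) = -147.53
(20) = -2014.95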